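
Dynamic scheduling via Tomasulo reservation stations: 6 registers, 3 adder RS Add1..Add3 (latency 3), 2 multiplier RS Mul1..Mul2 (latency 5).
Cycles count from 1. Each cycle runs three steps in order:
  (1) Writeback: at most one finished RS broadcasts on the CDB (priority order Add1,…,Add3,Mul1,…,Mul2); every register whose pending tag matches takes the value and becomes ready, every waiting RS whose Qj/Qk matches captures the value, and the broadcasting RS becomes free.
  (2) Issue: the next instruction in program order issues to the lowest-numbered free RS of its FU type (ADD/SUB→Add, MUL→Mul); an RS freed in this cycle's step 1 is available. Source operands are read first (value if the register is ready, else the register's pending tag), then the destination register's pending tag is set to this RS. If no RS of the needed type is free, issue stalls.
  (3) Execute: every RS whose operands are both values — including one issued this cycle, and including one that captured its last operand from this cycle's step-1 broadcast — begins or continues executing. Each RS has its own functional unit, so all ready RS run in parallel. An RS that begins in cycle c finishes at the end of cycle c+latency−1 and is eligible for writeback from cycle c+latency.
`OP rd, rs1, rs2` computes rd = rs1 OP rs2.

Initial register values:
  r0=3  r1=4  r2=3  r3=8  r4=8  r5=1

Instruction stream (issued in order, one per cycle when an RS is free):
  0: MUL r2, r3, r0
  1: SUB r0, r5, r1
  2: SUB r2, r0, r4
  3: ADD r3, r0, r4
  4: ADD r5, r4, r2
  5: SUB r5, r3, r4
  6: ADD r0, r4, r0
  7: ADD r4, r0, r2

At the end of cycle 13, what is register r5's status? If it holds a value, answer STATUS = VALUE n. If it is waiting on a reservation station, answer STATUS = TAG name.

STATUS = VALUE -3

c1: issue MUL r2<-Mul1 | r0:3,r1:4,r2:Mul1,r3:8,r4:8,r5:1
c2: issue SUB r0<-Add1 | r0:Add1,r1:4,r2:Mul1,r3:8,r4:8,r5:1
c3: issue SUB r2<-Add2 | r0:Add1,r1:4,r2:Add2,r3:8,r4:8,r5:1
c4: issue ADD r3<-Add3 | r0:Add1,r1:4,r2:Add2,r3:Add3,r4:8,r5:1
c5: CDB Add1=-3; issue ADD r5<-Add1 | r0:-3,r1:4,r2:Add2,r3:Add3,r4:8,r5:Add1
c6: CDB Mul1=24; stall | r0:-3,r1:4,r2:Add2,r3:Add3,r4:8,r5:Add1
c7: stall | r0:-3,r1:4,r2:Add2,r3:Add3,r4:8,r5:Add1
c8: CDB Add2=-11; issue SUB r5<-Add2 | r0:-3,r1:4,r2:-11,r3:Add3,r4:8,r5:Add2
c9: CDB Add3=5; issue ADD r0<-Add3 | r0:Add3,r1:4,r2:-11,r3:5,r4:8,r5:Add2
c10: stall | r0:Add3,r1:4,r2:-11,r3:5,r4:8,r5:Add2
c11: CDB Add1=-3; issue ADD r4<-Add1 | r0:Add3,r1:4,r2:-11,r3:5,r4:Add1,r5:Add2
c12: CDB Add2=-3 | r0:Add3,r1:4,r2:-11,r3:5,r4:Add1,r5:-3
c13: CDB Add3=5 | r0:5,r1:4,r2:-11,r3:5,r4:Add1,r5:-3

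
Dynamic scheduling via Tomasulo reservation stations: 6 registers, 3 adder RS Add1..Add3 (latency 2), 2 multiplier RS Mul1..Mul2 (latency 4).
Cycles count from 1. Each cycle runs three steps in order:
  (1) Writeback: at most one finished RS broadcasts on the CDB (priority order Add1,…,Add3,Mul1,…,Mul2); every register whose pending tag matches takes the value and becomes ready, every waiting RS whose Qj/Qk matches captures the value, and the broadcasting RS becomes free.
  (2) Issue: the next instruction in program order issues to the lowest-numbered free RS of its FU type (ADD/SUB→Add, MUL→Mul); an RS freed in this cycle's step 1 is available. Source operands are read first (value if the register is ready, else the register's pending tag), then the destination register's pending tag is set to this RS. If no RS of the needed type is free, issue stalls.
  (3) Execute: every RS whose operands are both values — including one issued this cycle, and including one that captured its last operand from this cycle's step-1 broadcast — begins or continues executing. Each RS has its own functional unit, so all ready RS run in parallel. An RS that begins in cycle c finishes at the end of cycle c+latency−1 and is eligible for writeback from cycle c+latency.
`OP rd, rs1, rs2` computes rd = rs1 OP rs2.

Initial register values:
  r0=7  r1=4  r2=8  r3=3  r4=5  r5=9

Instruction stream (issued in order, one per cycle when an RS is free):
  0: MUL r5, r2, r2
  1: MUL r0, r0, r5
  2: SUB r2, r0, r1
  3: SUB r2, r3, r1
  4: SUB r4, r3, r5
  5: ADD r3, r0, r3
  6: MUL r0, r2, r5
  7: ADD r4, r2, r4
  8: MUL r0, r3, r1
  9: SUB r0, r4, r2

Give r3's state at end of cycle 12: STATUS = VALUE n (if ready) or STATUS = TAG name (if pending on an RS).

c1: issue MUL r5<-Mul1 | r0:7,r1:4,r2:8,r3:3,r4:5,r5:Mul1
c2: issue MUL r0<-Mul2 | r0:Mul2,r1:4,r2:8,r3:3,r4:5,r5:Mul1
c3: issue SUB r2<-Add1 | r0:Mul2,r1:4,r2:Add1,r3:3,r4:5,r5:Mul1
c4: issue SUB r2<-Add2 | r0:Mul2,r1:4,r2:Add2,r3:3,r4:5,r5:Mul1
c5: CDB Mul1=64; issue SUB r4<-Add3 | r0:Mul2,r1:4,r2:Add2,r3:3,r4:Add3,r5:64
c6: CDB Add2=-1; issue ADD r3<-Add2 | r0:Mul2,r1:4,r2:-1,r3:Add2,r4:Add3,r5:64
c7: CDB Add3=-61; issue MUL r0<-Mul1 | r0:Mul1,r1:4,r2:-1,r3:Add2,r4:-61,r5:64
c8: issue ADD r4<-Add3 | r0:Mul1,r1:4,r2:-1,r3:Add2,r4:Add3,r5:64
c9: CDB Mul2=448; issue MUL r0<-Mul2 | r0:Mul2,r1:4,r2:-1,r3:Add2,r4:Add3,r5:64
c10: CDB Add3=-62; issue SUB r0<-Add3 | r0:Add3,r1:4,r2:-1,r3:Add2,r4:-62,r5:64
c11: CDB Add1=444 | r0:Add3,r1:4,r2:-1,r3:Add2,r4:-62,r5:64
c12: CDB Add2=451 | r0:Add3,r1:4,r2:-1,r3:451,r4:-62,r5:64

STATUS = VALUE 451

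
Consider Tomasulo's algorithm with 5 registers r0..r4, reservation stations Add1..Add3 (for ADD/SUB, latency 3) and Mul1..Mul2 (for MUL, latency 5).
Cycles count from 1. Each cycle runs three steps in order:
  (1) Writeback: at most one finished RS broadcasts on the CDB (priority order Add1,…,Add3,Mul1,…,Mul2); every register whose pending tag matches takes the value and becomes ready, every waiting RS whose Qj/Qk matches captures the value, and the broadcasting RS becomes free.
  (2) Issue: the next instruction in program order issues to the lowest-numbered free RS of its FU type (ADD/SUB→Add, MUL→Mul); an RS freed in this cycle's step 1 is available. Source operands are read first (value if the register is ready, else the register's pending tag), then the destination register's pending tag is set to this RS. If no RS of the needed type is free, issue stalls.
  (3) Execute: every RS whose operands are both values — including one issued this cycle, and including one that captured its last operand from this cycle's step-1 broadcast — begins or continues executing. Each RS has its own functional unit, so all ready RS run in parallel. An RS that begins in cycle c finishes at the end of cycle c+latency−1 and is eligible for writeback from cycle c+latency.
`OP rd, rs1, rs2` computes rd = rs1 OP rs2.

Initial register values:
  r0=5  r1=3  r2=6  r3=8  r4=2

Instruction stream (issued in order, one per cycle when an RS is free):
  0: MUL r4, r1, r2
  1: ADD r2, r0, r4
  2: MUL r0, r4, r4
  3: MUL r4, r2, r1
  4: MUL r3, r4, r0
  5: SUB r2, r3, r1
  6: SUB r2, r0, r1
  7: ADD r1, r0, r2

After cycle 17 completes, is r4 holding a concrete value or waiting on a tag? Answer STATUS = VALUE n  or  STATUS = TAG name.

STATUS = VALUE 69

c1: issue MUL r4<-Mul1 | r0:5,r1:3,r2:6,r3:8,r4:Mul1
c2: issue ADD r2<-Add1 | r0:5,r1:3,r2:Add1,r3:8,r4:Mul1
c3: issue MUL r0<-Mul2 | r0:Mul2,r1:3,r2:Add1,r3:8,r4:Mul1
c4: stall | r0:Mul2,r1:3,r2:Add1,r3:8,r4:Mul1
c5: stall | r0:Mul2,r1:3,r2:Add1,r3:8,r4:Mul1
c6: CDB Mul1=18; issue MUL r4<-Mul1 | r0:Mul2,r1:3,r2:Add1,r3:8,r4:Mul1
c7: stall | r0:Mul2,r1:3,r2:Add1,r3:8,r4:Mul1
c8: stall | r0:Mul2,r1:3,r2:Add1,r3:8,r4:Mul1
c9: CDB Add1=23; stall | r0:Mul2,r1:3,r2:23,r3:8,r4:Mul1
c10: stall | r0:Mul2,r1:3,r2:23,r3:8,r4:Mul1
c11: CDB Mul2=324; issue MUL r3<-Mul2 | r0:324,r1:3,r2:23,r3:Mul2,r4:Mul1
c12: issue SUB r2<-Add1 | r0:324,r1:3,r2:Add1,r3:Mul2,r4:Mul1
c13: issue SUB r2<-Add2 | r0:324,r1:3,r2:Add2,r3:Mul2,r4:Mul1
c14: CDB Mul1=69; issue ADD r1<-Add3 | r0:324,r1:Add3,r2:Add2,r3:Mul2,r4:69
c15: - | r0:324,r1:Add3,r2:Add2,r3:Mul2,r4:69
c16: CDB Add2=321 | r0:324,r1:Add3,r2:321,r3:Mul2,r4:69
c17: - | r0:324,r1:Add3,r2:321,r3:Mul2,r4:69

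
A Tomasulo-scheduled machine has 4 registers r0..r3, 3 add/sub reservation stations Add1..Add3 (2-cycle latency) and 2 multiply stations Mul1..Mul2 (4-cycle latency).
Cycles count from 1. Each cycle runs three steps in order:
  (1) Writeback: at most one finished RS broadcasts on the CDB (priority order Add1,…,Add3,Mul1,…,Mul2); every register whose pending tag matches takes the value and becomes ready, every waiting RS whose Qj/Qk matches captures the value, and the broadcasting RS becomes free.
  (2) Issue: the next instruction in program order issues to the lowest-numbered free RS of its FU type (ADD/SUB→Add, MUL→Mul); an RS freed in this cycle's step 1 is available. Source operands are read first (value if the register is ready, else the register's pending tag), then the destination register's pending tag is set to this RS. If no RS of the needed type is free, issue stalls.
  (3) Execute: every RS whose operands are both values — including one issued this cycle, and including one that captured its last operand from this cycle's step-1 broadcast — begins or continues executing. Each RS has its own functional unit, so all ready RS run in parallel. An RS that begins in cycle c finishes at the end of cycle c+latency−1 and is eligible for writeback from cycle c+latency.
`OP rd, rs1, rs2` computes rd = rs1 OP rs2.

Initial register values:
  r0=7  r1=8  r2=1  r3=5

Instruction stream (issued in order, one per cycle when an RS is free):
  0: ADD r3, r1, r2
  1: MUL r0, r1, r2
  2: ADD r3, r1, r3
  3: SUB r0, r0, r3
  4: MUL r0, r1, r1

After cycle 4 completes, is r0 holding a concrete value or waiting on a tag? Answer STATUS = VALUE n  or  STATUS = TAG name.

STATUS = TAG Add2

  c1: issue ADD r3<-Add1  regs: r0:7,r1:8,r2:1,r3:Add1
  c2: issue MUL r0<-Mul1  regs: r0:Mul1,r1:8,r2:1,r3:Add1
  c3: CDB Add1=9; issue ADD r3<-Add1  regs: r0:Mul1,r1:8,r2:1,r3:Add1
  c4: issue SUB r0<-Add2  regs: r0:Add2,r1:8,r2:1,r3:Add1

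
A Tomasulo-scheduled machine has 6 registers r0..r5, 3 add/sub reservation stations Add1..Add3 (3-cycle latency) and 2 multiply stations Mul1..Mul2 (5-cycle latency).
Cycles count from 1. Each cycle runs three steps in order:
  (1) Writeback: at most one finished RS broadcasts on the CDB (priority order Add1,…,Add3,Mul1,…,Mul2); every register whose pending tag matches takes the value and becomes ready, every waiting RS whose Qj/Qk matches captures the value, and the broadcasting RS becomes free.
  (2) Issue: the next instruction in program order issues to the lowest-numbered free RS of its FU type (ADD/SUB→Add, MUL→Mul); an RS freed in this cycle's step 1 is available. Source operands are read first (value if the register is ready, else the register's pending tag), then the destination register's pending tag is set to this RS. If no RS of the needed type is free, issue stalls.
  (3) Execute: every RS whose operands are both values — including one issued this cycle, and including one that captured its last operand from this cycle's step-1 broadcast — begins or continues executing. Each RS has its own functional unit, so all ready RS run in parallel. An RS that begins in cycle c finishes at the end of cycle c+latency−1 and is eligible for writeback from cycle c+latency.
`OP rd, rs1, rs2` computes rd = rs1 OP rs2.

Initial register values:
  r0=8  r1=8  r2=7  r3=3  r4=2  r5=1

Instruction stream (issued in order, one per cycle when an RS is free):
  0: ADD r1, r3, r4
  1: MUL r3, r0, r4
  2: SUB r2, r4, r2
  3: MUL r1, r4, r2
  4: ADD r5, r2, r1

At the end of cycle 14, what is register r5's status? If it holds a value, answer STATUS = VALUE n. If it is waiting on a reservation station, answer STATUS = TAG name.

  c1: issue ADD r1<-Add1  regs: r0:8,r1:Add1,r2:7,r3:3,r4:2,r5:1
  c2: issue MUL r3<-Mul1  regs: r0:8,r1:Add1,r2:7,r3:Mul1,r4:2,r5:1
  c3: issue SUB r2<-Add2  regs: r0:8,r1:Add1,r2:Add2,r3:Mul1,r4:2,r5:1
  c4: CDB Add1=5; issue MUL r1<-Mul2  regs: r0:8,r1:Mul2,r2:Add2,r3:Mul1,r4:2,r5:1
  c5: issue ADD r5<-Add1  regs: r0:8,r1:Mul2,r2:Add2,r3:Mul1,r4:2,r5:Add1
  c6: CDB Add2=-5  regs: r0:8,r1:Mul2,r2:-5,r3:Mul1,r4:2,r5:Add1
  c7: CDB Mul1=16  regs: r0:8,r1:Mul2,r2:-5,r3:16,r4:2,r5:Add1
  c8: -  regs: r0:8,r1:Mul2,r2:-5,r3:16,r4:2,r5:Add1
  c9: -  regs: r0:8,r1:Mul2,r2:-5,r3:16,r4:2,r5:Add1
  c10: -  regs: r0:8,r1:Mul2,r2:-5,r3:16,r4:2,r5:Add1
  c11: CDB Mul2=-10  regs: r0:8,r1:-10,r2:-5,r3:16,r4:2,r5:Add1
  c12: -  regs: r0:8,r1:-10,r2:-5,r3:16,r4:2,r5:Add1
  c13: -  regs: r0:8,r1:-10,r2:-5,r3:16,r4:2,r5:Add1
  c14: CDB Add1=-15  regs: r0:8,r1:-10,r2:-5,r3:16,r4:2,r5:-15

STATUS = VALUE -15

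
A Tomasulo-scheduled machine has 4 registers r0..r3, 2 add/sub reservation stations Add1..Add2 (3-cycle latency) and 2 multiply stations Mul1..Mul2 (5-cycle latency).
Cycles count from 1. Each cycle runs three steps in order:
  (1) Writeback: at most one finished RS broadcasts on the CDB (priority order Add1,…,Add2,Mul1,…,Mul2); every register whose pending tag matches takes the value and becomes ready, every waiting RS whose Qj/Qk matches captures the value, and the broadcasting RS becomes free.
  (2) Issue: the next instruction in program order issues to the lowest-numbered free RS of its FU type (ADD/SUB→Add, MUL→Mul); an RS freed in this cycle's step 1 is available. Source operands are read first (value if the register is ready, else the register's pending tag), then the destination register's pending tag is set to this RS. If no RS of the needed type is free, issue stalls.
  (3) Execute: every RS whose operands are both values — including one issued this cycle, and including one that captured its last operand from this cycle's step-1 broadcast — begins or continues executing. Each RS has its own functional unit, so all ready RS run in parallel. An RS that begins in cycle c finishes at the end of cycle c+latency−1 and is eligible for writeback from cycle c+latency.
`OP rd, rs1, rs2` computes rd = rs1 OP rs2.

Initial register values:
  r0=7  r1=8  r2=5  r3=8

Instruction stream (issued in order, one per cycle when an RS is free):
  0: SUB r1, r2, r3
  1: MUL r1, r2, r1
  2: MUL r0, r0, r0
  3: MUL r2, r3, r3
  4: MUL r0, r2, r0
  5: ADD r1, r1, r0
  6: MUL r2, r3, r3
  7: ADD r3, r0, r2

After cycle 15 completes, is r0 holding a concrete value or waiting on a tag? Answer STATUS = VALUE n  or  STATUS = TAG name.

  c1: issue SUB r1<-Add1  regs: r0:7,r1:Add1,r2:5,r3:8
  c2: issue MUL r1<-Mul1  regs: r0:7,r1:Mul1,r2:5,r3:8
  c3: issue MUL r0<-Mul2  regs: r0:Mul2,r1:Mul1,r2:5,r3:8
  c4: CDB Add1=-3; stall  regs: r0:Mul2,r1:Mul1,r2:5,r3:8
  c5: stall  regs: r0:Mul2,r1:Mul1,r2:5,r3:8
  c6: stall  regs: r0:Mul2,r1:Mul1,r2:5,r3:8
  c7: stall  regs: r0:Mul2,r1:Mul1,r2:5,r3:8
  c8: CDB Mul2=49; issue MUL r2<-Mul2  regs: r0:49,r1:Mul1,r2:Mul2,r3:8
  c9: CDB Mul1=-15; issue MUL r0<-Mul1  regs: r0:Mul1,r1:-15,r2:Mul2,r3:8
  c10: issue ADD r1<-Add1  regs: r0:Mul1,r1:Add1,r2:Mul2,r3:8
  c11: stall  regs: r0:Mul1,r1:Add1,r2:Mul2,r3:8
  c12: stall  regs: r0:Mul1,r1:Add1,r2:Mul2,r3:8
  c13: CDB Mul2=64; issue MUL r2<-Mul2  regs: r0:Mul1,r1:Add1,r2:Mul2,r3:8
  c14: issue ADD r3<-Add2  regs: r0:Mul1,r1:Add1,r2:Mul2,r3:Add2
  c15: -  regs: r0:Mul1,r1:Add1,r2:Mul2,r3:Add2

STATUS = TAG Mul1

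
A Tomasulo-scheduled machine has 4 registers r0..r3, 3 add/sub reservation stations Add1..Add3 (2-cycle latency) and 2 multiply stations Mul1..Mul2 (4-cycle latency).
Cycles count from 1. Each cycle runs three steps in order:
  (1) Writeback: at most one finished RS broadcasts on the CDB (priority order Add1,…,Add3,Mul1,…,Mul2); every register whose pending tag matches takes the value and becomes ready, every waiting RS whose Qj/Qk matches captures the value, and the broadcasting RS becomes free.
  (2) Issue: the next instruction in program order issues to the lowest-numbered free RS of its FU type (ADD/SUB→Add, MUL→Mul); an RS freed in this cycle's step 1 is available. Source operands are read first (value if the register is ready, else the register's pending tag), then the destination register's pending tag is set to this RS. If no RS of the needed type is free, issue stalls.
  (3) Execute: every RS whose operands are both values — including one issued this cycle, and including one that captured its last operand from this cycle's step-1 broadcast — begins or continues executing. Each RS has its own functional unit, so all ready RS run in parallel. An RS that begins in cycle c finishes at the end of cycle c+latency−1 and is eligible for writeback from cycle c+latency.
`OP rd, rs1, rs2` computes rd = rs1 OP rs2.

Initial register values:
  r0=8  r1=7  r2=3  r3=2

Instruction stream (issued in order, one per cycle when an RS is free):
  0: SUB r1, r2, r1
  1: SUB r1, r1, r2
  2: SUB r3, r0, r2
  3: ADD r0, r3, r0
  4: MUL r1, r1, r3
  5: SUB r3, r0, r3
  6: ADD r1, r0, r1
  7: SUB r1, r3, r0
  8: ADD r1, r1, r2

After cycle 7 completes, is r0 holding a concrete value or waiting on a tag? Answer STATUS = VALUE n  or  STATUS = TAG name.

c1: issue SUB r1<-Add1 | r0:8,r1:Add1,r2:3,r3:2
c2: issue SUB r1<-Add2 | r0:8,r1:Add2,r2:3,r3:2
c3: CDB Add1=-4; issue SUB r3<-Add1 | r0:8,r1:Add2,r2:3,r3:Add1
c4: issue ADD r0<-Add3 | r0:Add3,r1:Add2,r2:3,r3:Add1
c5: CDB Add1=5; issue MUL r1<-Mul1 | r0:Add3,r1:Mul1,r2:3,r3:5
c6: CDB Add2=-7; issue SUB r3<-Add1 | r0:Add3,r1:Mul1,r2:3,r3:Add1
c7: CDB Add3=13; issue ADD r1<-Add2 | r0:13,r1:Add2,r2:3,r3:Add1

STATUS = VALUE 13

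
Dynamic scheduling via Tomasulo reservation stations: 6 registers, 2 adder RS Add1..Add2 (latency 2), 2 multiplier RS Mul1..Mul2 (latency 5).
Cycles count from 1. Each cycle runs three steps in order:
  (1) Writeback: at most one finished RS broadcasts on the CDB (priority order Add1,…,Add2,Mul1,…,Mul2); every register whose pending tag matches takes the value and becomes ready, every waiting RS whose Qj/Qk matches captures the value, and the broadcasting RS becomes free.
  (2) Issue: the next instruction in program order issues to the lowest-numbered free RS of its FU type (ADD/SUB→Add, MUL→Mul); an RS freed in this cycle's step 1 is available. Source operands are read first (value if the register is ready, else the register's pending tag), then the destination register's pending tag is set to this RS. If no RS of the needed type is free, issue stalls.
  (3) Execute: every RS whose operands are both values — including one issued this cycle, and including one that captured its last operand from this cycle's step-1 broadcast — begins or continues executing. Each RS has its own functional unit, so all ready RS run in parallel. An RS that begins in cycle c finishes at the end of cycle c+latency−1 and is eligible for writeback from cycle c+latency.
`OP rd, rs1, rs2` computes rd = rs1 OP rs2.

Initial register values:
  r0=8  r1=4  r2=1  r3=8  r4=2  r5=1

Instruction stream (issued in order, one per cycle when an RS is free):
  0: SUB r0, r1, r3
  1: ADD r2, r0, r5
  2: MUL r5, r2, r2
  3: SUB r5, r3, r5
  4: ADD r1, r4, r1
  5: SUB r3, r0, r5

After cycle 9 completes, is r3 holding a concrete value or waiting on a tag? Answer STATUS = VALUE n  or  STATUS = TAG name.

STATUS = TAG Add2

cycle 1: issue SUB r0<-Add1 // r0:Add1,r1:4,r2:1,r3:8,r4:2,r5:1
cycle 2: issue ADD r2<-Add2 // r0:Add1,r1:4,r2:Add2,r3:8,r4:2,r5:1
cycle 3: CDB Add1=-4; issue MUL r5<-Mul1 // r0:-4,r1:4,r2:Add2,r3:8,r4:2,r5:Mul1
cycle 4: issue SUB r5<-Add1 // r0:-4,r1:4,r2:Add2,r3:8,r4:2,r5:Add1
cycle 5: CDB Add2=-3; issue ADD r1<-Add2 // r0:-4,r1:Add2,r2:-3,r3:8,r4:2,r5:Add1
cycle 6: stall // r0:-4,r1:Add2,r2:-3,r3:8,r4:2,r5:Add1
cycle 7: CDB Add2=6; issue SUB r3<-Add2 // r0:-4,r1:6,r2:-3,r3:Add2,r4:2,r5:Add1
cycle 8: - // r0:-4,r1:6,r2:-3,r3:Add2,r4:2,r5:Add1
cycle 9: - // r0:-4,r1:6,r2:-3,r3:Add2,r4:2,r5:Add1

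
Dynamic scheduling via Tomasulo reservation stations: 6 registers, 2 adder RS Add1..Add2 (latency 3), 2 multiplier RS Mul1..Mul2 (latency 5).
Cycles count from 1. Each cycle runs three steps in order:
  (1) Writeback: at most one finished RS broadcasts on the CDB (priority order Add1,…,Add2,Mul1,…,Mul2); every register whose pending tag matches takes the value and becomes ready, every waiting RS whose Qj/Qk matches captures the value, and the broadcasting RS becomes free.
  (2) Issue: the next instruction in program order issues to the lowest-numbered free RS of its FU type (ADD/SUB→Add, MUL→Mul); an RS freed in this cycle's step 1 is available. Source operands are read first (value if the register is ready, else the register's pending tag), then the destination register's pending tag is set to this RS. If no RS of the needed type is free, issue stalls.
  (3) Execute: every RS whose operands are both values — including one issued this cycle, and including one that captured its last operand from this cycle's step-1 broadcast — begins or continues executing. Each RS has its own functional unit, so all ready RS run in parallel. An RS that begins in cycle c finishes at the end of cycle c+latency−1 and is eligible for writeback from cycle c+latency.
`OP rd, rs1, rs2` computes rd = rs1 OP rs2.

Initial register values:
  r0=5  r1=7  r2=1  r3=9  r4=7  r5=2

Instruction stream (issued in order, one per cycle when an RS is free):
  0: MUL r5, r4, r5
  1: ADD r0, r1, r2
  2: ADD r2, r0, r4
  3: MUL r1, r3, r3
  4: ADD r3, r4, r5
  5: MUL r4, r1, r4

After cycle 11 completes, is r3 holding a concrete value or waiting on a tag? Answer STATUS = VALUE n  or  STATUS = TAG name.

c1: issue MUL r5<-Mul1 | r0:5,r1:7,r2:1,r3:9,r4:7,r5:Mul1
c2: issue ADD r0<-Add1 | r0:Add1,r1:7,r2:1,r3:9,r4:7,r5:Mul1
c3: issue ADD r2<-Add2 | r0:Add1,r1:7,r2:Add2,r3:9,r4:7,r5:Mul1
c4: issue MUL r1<-Mul2 | r0:Add1,r1:Mul2,r2:Add2,r3:9,r4:7,r5:Mul1
c5: CDB Add1=8; issue ADD r3<-Add1 | r0:8,r1:Mul2,r2:Add2,r3:Add1,r4:7,r5:Mul1
c6: CDB Mul1=14; issue MUL r4<-Mul1 | r0:8,r1:Mul2,r2:Add2,r3:Add1,r4:Mul1,r5:14
c7: - | r0:8,r1:Mul2,r2:Add2,r3:Add1,r4:Mul1,r5:14
c8: CDB Add2=15 | r0:8,r1:Mul2,r2:15,r3:Add1,r4:Mul1,r5:14
c9: CDB Add1=21 | r0:8,r1:Mul2,r2:15,r3:21,r4:Mul1,r5:14
c10: CDB Mul2=81 | r0:8,r1:81,r2:15,r3:21,r4:Mul1,r5:14
c11: - | r0:8,r1:81,r2:15,r3:21,r4:Mul1,r5:14

STATUS = VALUE 21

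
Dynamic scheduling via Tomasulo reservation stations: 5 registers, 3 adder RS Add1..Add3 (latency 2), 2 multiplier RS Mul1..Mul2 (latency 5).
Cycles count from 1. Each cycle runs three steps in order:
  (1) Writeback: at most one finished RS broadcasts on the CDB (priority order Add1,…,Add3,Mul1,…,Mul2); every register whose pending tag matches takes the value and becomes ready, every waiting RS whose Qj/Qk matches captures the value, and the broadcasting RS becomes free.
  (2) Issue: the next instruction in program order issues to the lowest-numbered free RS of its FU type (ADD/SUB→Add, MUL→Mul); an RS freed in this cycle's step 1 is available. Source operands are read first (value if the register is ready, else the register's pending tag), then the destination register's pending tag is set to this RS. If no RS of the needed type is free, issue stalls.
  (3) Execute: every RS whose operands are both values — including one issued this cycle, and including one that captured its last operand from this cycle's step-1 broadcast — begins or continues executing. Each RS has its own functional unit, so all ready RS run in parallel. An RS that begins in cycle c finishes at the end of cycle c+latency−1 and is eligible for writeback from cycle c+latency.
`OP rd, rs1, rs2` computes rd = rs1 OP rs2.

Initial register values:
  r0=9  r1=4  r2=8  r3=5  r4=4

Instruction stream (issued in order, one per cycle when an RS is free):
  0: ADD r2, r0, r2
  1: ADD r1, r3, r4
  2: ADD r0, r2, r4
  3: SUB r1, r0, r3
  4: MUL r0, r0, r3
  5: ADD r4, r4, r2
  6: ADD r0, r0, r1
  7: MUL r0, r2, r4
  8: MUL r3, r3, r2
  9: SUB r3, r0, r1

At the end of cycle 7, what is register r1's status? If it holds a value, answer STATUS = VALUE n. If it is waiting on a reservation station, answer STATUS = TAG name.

STATUS = VALUE 16

cycle 1: issue ADD r2<-Add1 // r0:9,r1:4,r2:Add1,r3:5,r4:4
cycle 2: issue ADD r1<-Add2 // r0:9,r1:Add2,r2:Add1,r3:5,r4:4
cycle 3: CDB Add1=17; issue ADD r0<-Add1 // r0:Add1,r1:Add2,r2:17,r3:5,r4:4
cycle 4: CDB Add2=9; issue SUB r1<-Add2 // r0:Add1,r1:Add2,r2:17,r3:5,r4:4
cycle 5: CDB Add1=21; issue MUL r0<-Mul1 // r0:Mul1,r1:Add2,r2:17,r3:5,r4:4
cycle 6: issue ADD r4<-Add1 // r0:Mul1,r1:Add2,r2:17,r3:5,r4:Add1
cycle 7: CDB Add2=16; issue ADD r0<-Add2 // r0:Add2,r1:16,r2:17,r3:5,r4:Add1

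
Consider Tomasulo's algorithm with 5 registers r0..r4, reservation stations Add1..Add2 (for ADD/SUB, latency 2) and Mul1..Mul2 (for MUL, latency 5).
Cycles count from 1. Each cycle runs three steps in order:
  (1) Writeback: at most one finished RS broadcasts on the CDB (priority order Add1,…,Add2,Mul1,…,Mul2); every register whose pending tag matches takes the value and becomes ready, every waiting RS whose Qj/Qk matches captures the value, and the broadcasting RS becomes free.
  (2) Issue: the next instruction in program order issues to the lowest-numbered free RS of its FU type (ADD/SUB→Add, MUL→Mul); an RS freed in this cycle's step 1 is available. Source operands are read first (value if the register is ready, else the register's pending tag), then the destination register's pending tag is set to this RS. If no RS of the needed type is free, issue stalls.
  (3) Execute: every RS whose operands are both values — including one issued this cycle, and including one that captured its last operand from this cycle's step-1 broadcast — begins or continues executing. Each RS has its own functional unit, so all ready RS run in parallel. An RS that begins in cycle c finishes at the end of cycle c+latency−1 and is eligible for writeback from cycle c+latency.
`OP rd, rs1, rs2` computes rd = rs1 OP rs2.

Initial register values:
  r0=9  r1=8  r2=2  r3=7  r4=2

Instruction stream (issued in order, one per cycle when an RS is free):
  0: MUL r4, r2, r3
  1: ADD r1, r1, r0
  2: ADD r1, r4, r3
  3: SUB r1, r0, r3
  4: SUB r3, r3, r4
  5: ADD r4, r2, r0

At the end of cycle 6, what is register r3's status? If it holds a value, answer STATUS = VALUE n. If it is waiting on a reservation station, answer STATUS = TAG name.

  c1: issue MUL r4<-Mul1  regs: r0:9,r1:8,r2:2,r3:7,r4:Mul1
  c2: issue ADD r1<-Add1  regs: r0:9,r1:Add1,r2:2,r3:7,r4:Mul1
  c3: issue ADD r1<-Add2  regs: r0:9,r1:Add2,r2:2,r3:7,r4:Mul1
  c4: CDB Add1=17; issue SUB r1<-Add1  regs: r0:9,r1:Add1,r2:2,r3:7,r4:Mul1
  c5: stall  regs: r0:9,r1:Add1,r2:2,r3:7,r4:Mul1
  c6: CDB Add1=2; issue SUB r3<-Add1  regs: r0:9,r1:2,r2:2,r3:Add1,r4:Mul1

STATUS = TAG Add1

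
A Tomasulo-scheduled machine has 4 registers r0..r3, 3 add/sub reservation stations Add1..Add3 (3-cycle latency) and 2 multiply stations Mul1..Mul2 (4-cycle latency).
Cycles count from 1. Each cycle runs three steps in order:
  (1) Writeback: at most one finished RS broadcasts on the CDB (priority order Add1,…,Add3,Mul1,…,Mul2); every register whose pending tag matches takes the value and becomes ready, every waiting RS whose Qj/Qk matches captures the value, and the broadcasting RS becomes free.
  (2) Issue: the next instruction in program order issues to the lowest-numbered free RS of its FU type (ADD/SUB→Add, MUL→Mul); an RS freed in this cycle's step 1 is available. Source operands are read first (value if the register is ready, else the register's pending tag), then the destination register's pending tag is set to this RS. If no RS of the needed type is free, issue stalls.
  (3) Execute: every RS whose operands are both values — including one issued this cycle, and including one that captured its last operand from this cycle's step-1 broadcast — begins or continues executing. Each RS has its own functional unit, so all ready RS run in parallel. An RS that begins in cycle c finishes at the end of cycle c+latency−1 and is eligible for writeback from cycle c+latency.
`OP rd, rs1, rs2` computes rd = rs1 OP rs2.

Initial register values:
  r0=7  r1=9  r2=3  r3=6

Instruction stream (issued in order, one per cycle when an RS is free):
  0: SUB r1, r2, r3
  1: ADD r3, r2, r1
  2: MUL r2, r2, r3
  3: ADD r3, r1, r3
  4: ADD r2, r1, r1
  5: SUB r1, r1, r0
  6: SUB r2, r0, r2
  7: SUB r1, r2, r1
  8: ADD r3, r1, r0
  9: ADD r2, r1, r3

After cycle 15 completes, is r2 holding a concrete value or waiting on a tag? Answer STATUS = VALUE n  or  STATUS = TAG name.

STATUS = TAG Add3

  c1: issue SUB r1<-Add1  regs: r0:7,r1:Add1,r2:3,r3:6
  c2: issue ADD r3<-Add2  regs: r0:7,r1:Add1,r2:3,r3:Add2
  c3: issue MUL r2<-Mul1  regs: r0:7,r1:Add1,r2:Mul1,r3:Add2
  c4: CDB Add1=-3; issue ADD r3<-Add1  regs: r0:7,r1:-3,r2:Mul1,r3:Add1
  c5: issue ADD r2<-Add3  regs: r0:7,r1:-3,r2:Add3,r3:Add1
  c6: stall  regs: r0:7,r1:-3,r2:Add3,r3:Add1
  c7: CDB Add2=0; issue SUB r1<-Add2  regs: r0:7,r1:Add2,r2:Add3,r3:Add1
  c8: CDB Add3=-6; issue SUB r2<-Add3  regs: r0:7,r1:Add2,r2:Add3,r3:Add1
  c9: stall  regs: r0:7,r1:Add2,r2:Add3,r3:Add1
  c10: CDB Add1=-3; issue SUB r1<-Add1  regs: r0:7,r1:Add1,r2:Add3,r3:-3
  c11: CDB Add2=-10; issue ADD r3<-Add2  regs: r0:7,r1:Add1,r2:Add3,r3:Add2
  c12: CDB Add3=13; issue ADD r2<-Add3  regs: r0:7,r1:Add1,r2:Add3,r3:Add2
  c13: CDB Mul1=0  regs: r0:7,r1:Add1,r2:Add3,r3:Add2
  c14: -  regs: r0:7,r1:Add1,r2:Add3,r3:Add2
  c15: CDB Add1=23  regs: r0:7,r1:23,r2:Add3,r3:Add2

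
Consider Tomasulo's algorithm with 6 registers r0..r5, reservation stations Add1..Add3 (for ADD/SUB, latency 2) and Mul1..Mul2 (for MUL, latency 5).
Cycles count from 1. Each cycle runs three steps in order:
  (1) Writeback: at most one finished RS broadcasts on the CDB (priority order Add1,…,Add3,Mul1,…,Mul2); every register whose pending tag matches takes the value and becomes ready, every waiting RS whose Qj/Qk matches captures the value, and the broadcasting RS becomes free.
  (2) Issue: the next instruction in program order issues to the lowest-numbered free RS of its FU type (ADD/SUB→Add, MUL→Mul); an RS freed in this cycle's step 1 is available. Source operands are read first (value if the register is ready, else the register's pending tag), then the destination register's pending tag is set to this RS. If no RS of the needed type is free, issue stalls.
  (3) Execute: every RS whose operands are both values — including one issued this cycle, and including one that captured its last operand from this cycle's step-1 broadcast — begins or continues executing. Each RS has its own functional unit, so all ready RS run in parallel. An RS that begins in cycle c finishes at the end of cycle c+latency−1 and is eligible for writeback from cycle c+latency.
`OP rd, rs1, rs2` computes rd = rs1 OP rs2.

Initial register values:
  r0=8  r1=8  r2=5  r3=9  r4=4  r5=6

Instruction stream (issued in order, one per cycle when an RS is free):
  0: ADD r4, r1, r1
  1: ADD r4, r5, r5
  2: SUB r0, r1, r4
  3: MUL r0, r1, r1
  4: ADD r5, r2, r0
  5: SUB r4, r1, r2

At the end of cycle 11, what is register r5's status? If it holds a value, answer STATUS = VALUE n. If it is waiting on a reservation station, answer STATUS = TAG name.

STATUS = VALUE 69

  c1: issue ADD r4<-Add1  regs: r0:8,r1:8,r2:5,r3:9,r4:Add1,r5:6
  c2: issue ADD r4<-Add2  regs: r0:8,r1:8,r2:5,r3:9,r4:Add2,r5:6
  c3: CDB Add1=16; issue SUB r0<-Add1  regs: r0:Add1,r1:8,r2:5,r3:9,r4:Add2,r5:6
  c4: CDB Add2=12; issue MUL r0<-Mul1  regs: r0:Mul1,r1:8,r2:5,r3:9,r4:12,r5:6
  c5: issue ADD r5<-Add2  regs: r0:Mul1,r1:8,r2:5,r3:9,r4:12,r5:Add2
  c6: CDB Add1=-4; issue SUB r4<-Add1  regs: r0:Mul1,r1:8,r2:5,r3:9,r4:Add1,r5:Add2
  c7: -  regs: r0:Mul1,r1:8,r2:5,r3:9,r4:Add1,r5:Add2
  c8: CDB Add1=3  regs: r0:Mul1,r1:8,r2:5,r3:9,r4:3,r5:Add2
  c9: CDB Mul1=64  regs: r0:64,r1:8,r2:5,r3:9,r4:3,r5:Add2
  c10: -  regs: r0:64,r1:8,r2:5,r3:9,r4:3,r5:Add2
  c11: CDB Add2=69  regs: r0:64,r1:8,r2:5,r3:9,r4:3,r5:69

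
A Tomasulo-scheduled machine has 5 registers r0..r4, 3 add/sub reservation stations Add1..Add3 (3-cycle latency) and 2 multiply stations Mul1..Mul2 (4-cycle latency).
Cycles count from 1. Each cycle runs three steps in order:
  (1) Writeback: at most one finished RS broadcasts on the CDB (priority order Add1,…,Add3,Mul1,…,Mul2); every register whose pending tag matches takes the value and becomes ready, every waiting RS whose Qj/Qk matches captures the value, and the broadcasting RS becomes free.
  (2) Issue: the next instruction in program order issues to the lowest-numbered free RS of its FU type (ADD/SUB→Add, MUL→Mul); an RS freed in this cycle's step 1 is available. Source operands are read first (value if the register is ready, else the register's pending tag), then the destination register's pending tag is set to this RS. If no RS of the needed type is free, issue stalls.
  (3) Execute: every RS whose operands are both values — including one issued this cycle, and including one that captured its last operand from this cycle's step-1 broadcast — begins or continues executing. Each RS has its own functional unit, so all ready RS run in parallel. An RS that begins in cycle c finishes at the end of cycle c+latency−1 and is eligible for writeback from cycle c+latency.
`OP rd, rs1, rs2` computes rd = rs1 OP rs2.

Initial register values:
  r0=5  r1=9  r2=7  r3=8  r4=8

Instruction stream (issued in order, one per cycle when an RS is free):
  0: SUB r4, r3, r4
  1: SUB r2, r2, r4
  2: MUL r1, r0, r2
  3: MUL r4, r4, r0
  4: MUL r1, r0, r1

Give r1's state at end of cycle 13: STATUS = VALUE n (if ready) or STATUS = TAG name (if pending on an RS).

c1: issue SUB r4<-Add1 | r0:5,r1:9,r2:7,r3:8,r4:Add1
c2: issue SUB r2<-Add2 | r0:5,r1:9,r2:Add2,r3:8,r4:Add1
c3: issue MUL r1<-Mul1 | r0:5,r1:Mul1,r2:Add2,r3:8,r4:Add1
c4: CDB Add1=0; issue MUL r4<-Mul2 | r0:5,r1:Mul1,r2:Add2,r3:8,r4:Mul2
c5: stall | r0:5,r1:Mul1,r2:Add2,r3:8,r4:Mul2
c6: stall | r0:5,r1:Mul1,r2:Add2,r3:8,r4:Mul2
c7: CDB Add2=7; stall | r0:5,r1:Mul1,r2:7,r3:8,r4:Mul2
c8: CDB Mul2=0; issue MUL r1<-Mul2 | r0:5,r1:Mul2,r2:7,r3:8,r4:0
c9: - | r0:5,r1:Mul2,r2:7,r3:8,r4:0
c10: - | r0:5,r1:Mul2,r2:7,r3:8,r4:0
c11: CDB Mul1=35 | r0:5,r1:Mul2,r2:7,r3:8,r4:0
c12: - | r0:5,r1:Mul2,r2:7,r3:8,r4:0
c13: - | r0:5,r1:Mul2,r2:7,r3:8,r4:0

STATUS = TAG Mul2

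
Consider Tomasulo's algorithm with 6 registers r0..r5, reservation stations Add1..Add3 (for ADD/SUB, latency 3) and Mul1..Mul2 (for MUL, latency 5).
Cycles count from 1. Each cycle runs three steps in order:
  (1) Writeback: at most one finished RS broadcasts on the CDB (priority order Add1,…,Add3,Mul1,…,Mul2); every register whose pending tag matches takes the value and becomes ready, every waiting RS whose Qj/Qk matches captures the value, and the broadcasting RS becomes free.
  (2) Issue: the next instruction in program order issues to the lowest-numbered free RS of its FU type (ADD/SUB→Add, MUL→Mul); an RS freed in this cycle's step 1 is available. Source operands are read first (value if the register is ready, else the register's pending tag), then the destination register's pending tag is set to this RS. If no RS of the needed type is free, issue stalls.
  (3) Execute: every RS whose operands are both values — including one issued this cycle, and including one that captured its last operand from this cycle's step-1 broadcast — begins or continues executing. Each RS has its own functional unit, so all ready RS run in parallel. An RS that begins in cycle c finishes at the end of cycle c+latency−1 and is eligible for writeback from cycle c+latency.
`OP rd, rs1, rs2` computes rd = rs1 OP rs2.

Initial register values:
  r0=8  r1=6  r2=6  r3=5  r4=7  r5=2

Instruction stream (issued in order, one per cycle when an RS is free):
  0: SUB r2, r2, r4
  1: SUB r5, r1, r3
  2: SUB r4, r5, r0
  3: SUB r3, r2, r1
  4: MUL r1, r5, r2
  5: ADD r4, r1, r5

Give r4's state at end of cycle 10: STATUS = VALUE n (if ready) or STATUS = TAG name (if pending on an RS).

STATUS = TAG Add2

  c1: issue SUB r2<-Add1  regs: r0:8,r1:6,r2:Add1,r3:5,r4:7,r5:2
  c2: issue SUB r5<-Add2  regs: r0:8,r1:6,r2:Add1,r3:5,r4:7,r5:Add2
  c3: issue SUB r4<-Add3  regs: r0:8,r1:6,r2:Add1,r3:5,r4:Add3,r5:Add2
  c4: CDB Add1=-1; issue SUB r3<-Add1  regs: r0:8,r1:6,r2:-1,r3:Add1,r4:Add3,r5:Add2
  c5: CDB Add2=1; issue MUL r1<-Mul1  regs: r0:8,r1:Mul1,r2:-1,r3:Add1,r4:Add3,r5:1
  c6: issue ADD r4<-Add2  regs: r0:8,r1:Mul1,r2:-1,r3:Add1,r4:Add2,r5:1
  c7: CDB Add1=-7  regs: r0:8,r1:Mul1,r2:-1,r3:-7,r4:Add2,r5:1
  c8: CDB Add3=-7  regs: r0:8,r1:Mul1,r2:-1,r3:-7,r4:Add2,r5:1
  c9: -  regs: r0:8,r1:Mul1,r2:-1,r3:-7,r4:Add2,r5:1
  c10: CDB Mul1=-1  regs: r0:8,r1:-1,r2:-1,r3:-7,r4:Add2,r5:1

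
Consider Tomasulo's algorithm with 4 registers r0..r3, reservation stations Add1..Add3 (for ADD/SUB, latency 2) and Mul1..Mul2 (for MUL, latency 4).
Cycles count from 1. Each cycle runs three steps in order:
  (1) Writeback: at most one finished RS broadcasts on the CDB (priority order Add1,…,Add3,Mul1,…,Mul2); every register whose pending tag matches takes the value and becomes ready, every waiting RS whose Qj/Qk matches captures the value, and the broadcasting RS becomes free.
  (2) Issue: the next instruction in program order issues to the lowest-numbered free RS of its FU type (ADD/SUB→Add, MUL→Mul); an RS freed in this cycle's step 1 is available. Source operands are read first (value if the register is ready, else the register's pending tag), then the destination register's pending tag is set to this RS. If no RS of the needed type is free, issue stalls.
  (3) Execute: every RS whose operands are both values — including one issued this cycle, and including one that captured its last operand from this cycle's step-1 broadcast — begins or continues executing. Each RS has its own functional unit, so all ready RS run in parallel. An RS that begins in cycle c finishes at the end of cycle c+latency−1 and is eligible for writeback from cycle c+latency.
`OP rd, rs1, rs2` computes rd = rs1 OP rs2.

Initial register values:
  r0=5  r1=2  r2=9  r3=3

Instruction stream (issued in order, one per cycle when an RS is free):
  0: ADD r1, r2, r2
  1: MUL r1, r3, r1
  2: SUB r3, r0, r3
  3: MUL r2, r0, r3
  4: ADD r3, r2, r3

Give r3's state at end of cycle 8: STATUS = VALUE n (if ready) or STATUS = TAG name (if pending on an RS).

STATUS = TAG Add1

  c1: issue ADD r1<-Add1  regs: r0:5,r1:Add1,r2:9,r3:3
  c2: issue MUL r1<-Mul1  regs: r0:5,r1:Mul1,r2:9,r3:3
  c3: CDB Add1=18; issue SUB r3<-Add1  regs: r0:5,r1:Mul1,r2:9,r3:Add1
  c4: issue MUL r2<-Mul2  regs: r0:5,r1:Mul1,r2:Mul2,r3:Add1
  c5: CDB Add1=2; issue ADD r3<-Add1  regs: r0:5,r1:Mul1,r2:Mul2,r3:Add1
  c6: -  regs: r0:5,r1:Mul1,r2:Mul2,r3:Add1
  c7: CDB Mul1=54  regs: r0:5,r1:54,r2:Mul2,r3:Add1
  c8: -  regs: r0:5,r1:54,r2:Mul2,r3:Add1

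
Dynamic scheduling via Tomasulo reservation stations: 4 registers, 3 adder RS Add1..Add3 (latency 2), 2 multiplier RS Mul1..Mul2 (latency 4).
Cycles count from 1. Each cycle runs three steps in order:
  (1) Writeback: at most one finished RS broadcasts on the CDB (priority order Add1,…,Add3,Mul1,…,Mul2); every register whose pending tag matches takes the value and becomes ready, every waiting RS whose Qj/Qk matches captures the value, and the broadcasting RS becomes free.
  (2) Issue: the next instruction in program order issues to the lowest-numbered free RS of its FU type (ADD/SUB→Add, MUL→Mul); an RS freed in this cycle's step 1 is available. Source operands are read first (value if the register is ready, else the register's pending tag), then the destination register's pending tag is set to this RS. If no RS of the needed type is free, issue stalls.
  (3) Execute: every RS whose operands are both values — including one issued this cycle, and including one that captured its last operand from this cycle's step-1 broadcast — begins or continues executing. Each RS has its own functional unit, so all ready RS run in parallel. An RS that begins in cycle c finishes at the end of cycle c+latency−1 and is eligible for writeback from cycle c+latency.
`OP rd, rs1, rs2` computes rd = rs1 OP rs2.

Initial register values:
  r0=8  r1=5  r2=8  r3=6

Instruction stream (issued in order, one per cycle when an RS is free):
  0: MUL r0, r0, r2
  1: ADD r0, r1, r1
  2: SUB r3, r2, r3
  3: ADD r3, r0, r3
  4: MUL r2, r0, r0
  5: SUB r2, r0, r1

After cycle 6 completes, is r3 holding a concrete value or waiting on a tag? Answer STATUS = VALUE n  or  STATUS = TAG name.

  c1: issue MUL r0<-Mul1  regs: r0:Mul1,r1:5,r2:8,r3:6
  c2: issue ADD r0<-Add1  regs: r0:Add1,r1:5,r2:8,r3:6
  c3: issue SUB r3<-Add2  regs: r0:Add1,r1:5,r2:8,r3:Add2
  c4: CDB Add1=10; issue ADD r3<-Add1  regs: r0:10,r1:5,r2:8,r3:Add1
  c5: CDB Add2=2; issue MUL r2<-Mul2  regs: r0:10,r1:5,r2:Mul2,r3:Add1
  c6: CDB Mul1=64; issue SUB r2<-Add2  regs: r0:10,r1:5,r2:Add2,r3:Add1

STATUS = TAG Add1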